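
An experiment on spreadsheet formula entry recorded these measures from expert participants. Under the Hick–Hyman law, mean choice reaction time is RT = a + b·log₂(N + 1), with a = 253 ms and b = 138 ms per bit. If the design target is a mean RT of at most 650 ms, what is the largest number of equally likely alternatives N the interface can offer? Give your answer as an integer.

6

Set 253 + 138·log₂(N + 1) ≤ 650.
log₂(N + 1) ≤ (650 − 253) / 138 = 2.8768.
N + 1 ≤ 2^2.8768 = 7.3452.
N ≤ 6.3452, so the largest integer N is 6.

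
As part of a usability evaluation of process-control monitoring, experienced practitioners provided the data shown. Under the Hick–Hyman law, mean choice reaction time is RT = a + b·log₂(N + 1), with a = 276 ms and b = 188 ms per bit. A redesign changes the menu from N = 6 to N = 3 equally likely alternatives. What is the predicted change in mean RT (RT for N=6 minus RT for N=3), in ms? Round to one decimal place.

RT(6) = 276 + 188·log₂(7) = 276 + 188·2.8074 = 803.7912 ms.
RT(3) = 276 + 188·log₂(4) = 276 + 188·2.0000 = 652.0000 ms.
Difference = 803.7912 − 652.0000 = 151.7912 ≈ 151.8 ms.

151.8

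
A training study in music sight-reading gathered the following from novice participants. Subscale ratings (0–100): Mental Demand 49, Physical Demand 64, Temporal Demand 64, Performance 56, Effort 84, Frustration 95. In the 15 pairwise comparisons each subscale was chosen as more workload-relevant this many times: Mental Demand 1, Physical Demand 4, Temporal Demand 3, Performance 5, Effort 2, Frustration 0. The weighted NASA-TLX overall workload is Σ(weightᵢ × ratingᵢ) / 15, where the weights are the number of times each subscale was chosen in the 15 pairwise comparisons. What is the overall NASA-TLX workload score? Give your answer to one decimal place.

The tallies are the weights (they sum to 15).
Weighted sum = 1·49 + 4·64 + 3·64 + 5·56 + 2·84 + 0·95
            = 49 + 256 + 192 + 280 + 168 + 0 = 945.
Overall workload = 945 / 15 = 63.0000 ≈ 63.0.

63.0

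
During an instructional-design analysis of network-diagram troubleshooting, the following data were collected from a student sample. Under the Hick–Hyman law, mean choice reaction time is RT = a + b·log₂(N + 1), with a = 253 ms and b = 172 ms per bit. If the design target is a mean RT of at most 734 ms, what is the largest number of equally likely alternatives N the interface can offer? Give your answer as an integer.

Set 253 + 172·log₂(N + 1) ≤ 734.
log₂(N + 1) ≤ (734 − 253) / 172 = 2.7965.
N + 1 ≤ 2^2.7965 = 6.9475.
N ≤ 5.9475, so the largest integer N is 5.

5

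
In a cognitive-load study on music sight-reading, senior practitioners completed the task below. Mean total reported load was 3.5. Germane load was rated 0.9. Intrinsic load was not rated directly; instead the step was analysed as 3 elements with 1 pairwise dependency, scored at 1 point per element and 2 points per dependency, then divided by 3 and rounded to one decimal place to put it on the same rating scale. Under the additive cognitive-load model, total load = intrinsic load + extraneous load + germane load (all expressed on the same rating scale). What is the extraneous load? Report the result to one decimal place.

0.9

Intrinsic (element-interactivity): (3 × 1 + 1 × 2) / 3 = 5 / 3 = 1.6667 → 1.7.
extraneous load = total − intrinsic − germane
             = 3.5 − 1.7 − 0.9 = 0.9.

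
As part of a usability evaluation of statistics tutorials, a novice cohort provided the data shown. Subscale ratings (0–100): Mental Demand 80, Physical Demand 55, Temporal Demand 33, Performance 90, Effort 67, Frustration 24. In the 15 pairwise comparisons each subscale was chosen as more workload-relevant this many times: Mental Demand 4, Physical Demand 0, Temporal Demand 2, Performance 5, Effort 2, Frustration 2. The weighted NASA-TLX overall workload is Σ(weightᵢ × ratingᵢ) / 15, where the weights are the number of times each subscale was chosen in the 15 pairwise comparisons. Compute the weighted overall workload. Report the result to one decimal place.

67.9

The tallies are the weights (they sum to 15).
Weighted sum = 4·80 + 0·55 + 2·33 + 5·90 + 2·67 + 2·24
            = 320 + 0 + 66 + 450 + 134 + 48 = 1018.
Overall workload = 1018 / 15 = 67.8667 ≈ 67.9.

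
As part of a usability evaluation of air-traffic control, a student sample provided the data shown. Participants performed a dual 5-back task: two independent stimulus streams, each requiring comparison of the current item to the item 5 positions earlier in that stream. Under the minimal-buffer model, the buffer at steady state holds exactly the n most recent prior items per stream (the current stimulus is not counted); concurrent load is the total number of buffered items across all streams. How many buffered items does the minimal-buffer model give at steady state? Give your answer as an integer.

10

Each stream's buffer holds its 5 most recent prior items.
Two independent streams: 2 × 5 = 10 buffered items at steady state.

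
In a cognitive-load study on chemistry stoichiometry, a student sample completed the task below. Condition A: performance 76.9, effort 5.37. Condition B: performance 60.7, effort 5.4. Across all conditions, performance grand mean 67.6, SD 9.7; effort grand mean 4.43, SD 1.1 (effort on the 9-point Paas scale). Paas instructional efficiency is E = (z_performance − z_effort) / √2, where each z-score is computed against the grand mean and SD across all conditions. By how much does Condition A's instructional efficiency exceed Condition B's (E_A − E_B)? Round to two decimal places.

Condition A: z_P = (76.9 − 67.6)/9.7 = 0.9588; z_E = (5.37 − 4.43)/1.1 = 0.8545; E_A = (0.9588 − 0.8545)/√2 = 0.0738.
Condition B: z_P = (60.7 − 67.6)/9.7 = -0.7113; z_E = (5.4 − 4.43)/1.1 = 0.8818; E_B = (-0.7113 − 0.8818)/√2 = -1.1265.
E_A − E_B = 0.0738 − (-1.1265) = 1.2003 ≈ 1.20.

1.20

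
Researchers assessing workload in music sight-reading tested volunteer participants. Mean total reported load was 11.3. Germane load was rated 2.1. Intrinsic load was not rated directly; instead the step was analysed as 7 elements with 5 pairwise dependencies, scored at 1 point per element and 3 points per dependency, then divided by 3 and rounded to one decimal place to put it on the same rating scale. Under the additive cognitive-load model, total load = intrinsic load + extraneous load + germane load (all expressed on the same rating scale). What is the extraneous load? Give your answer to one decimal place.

1.9

Intrinsic (element-interactivity): (7 × 1 + 5 × 3) / 3 = 22 / 3 = 7.3333 → 7.3.
extraneous load = total − intrinsic − germane
             = 11.3 − 7.3 − 2.1 = 1.9.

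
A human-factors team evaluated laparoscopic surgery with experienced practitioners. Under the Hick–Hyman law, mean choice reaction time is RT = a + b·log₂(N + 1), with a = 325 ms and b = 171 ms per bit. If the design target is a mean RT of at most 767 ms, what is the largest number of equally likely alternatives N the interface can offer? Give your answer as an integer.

4

Set 325 + 171·log₂(N + 1) ≤ 767.
log₂(N + 1) ≤ (767 − 325) / 171 = 2.5848.
N + 1 ≤ 2^2.5848 = 5.9993.
N ≤ 4.9993, so the largest integer N is 4.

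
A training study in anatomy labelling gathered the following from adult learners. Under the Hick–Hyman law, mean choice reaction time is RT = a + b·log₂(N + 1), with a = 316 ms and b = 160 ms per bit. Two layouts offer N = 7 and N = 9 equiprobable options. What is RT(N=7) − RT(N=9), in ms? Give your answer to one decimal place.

RT(7) = 316 + 160·log₂(8) = 316 + 160·3.0000 = 796.0000 ms.
RT(9) = 316 + 160·log₂(10) = 316 + 160·3.3219 = 847.5040 ms.
Difference = 796.0000 − 847.5040 = -51.5040 ≈ -51.5 ms.

-51.5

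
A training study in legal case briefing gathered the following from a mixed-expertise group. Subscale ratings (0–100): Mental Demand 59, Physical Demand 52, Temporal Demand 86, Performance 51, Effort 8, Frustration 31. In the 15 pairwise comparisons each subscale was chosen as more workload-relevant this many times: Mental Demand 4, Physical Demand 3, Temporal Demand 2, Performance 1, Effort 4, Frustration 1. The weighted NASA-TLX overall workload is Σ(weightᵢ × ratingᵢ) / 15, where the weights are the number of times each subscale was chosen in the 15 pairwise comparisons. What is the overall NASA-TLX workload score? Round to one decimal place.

45.2

The tallies are the weights (they sum to 15).
Weighted sum = 4·59 + 3·52 + 2·86 + 1·51 + 4·8 + 1·31
            = 236 + 156 + 172 + 51 + 32 + 31 = 678.
Overall workload = 678 / 15 = 45.2000 ≈ 45.2.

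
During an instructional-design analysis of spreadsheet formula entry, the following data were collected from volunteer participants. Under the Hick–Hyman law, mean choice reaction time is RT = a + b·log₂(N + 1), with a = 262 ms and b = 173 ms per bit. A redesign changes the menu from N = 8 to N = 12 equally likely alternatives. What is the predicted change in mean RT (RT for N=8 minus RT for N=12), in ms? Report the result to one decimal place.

-91.8

RT(8) = 262 + 173·log₂(9) = 262 + 173·3.1699 = 810.3927 ms.
RT(12) = 262 + 173·log₂(13) = 262 + 173·3.7004 = 902.1692 ms.
Difference = 810.3927 − 902.1692 = -91.7765 ≈ -91.8 ms.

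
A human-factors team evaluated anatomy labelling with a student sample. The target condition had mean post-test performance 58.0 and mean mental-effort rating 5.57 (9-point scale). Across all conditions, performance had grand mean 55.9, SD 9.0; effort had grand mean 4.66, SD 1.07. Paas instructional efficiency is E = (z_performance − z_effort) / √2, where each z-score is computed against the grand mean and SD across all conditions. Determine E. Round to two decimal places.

z_performance = (58.0 − 55.9) / 9.0 = 2.1000 / 9.0 = 0.2333.
z_effort = (5.57 − 4.66) / 1.07 = 0.9100 / 1.07 = 0.8505.
z_P − z_E = 0.2333 − 0.8505 = -0.6172.
E = -0.6172 / √2 = -0.6172 / 1.41421 = -0.4364 ≈ -0.44.

-0.44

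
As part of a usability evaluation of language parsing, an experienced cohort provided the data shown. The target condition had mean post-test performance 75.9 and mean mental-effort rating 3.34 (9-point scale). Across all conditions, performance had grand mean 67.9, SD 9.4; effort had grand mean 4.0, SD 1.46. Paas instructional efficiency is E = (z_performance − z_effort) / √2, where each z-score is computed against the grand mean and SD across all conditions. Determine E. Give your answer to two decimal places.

z_performance = (75.9 − 67.9) / 9.4 = 8.0000 / 9.4 = 0.8511.
z_effort = (3.34 − 4.0) / 1.46 = -0.6600 / 1.46 = -0.4521.
z_P − z_E = 0.8511 − (-0.4521) = 1.3032.
E = 1.3032 / √2 = 1.3032 / 1.41421 = 0.9215 ≈ 0.92.

0.92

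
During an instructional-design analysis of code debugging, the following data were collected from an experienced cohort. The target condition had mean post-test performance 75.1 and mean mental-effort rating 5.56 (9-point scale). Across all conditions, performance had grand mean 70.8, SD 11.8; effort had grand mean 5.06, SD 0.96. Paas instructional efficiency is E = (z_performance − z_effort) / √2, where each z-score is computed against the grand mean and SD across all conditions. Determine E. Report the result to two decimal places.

z_performance = (75.1 − 70.8) / 11.8 = 4.3000 / 11.8 = 0.3644.
z_effort = (5.56 − 5.06) / 0.96 = 0.5000 / 0.96 = 0.5208.
z_P − z_E = 0.3644 − 0.5208 = -0.1564.
E = -0.1564 / √2 = -0.1564 / 1.41421 = -0.1106 ≈ -0.11.

-0.11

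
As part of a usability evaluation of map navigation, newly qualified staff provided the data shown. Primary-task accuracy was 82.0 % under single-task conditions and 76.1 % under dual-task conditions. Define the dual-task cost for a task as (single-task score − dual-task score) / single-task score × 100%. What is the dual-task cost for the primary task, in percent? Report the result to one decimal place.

Cost = (82.0 − 76.1) / 82.0 × 100%
     = 5.9000 / 82.0 × 100% = 7.1951%.
≈ 7.2%.

7.2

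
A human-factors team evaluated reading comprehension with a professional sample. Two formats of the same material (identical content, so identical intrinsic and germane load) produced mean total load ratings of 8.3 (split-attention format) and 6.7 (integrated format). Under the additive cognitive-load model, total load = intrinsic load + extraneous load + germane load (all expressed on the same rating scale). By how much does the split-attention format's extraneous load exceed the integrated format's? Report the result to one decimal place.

Intrinsic and germane load are equal across formats, so the difference in total load equals the difference in extraneous load.
Extraneous-load difference = 8.3 − 6.7 = 1.6.

1.6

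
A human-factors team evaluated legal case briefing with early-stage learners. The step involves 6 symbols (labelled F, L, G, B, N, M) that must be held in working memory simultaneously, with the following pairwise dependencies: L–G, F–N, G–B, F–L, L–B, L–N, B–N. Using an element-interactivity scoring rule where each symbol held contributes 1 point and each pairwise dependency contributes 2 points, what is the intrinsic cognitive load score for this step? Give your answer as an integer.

Count of symbols held simultaneously: 6.
Count of pairwise dependencies listed: 7.
Element contribution: 6 × 1 = 6.
Interaction contribution: 7 × 2 = 14.
Intrinsic load = 6 + 14 = 20.

20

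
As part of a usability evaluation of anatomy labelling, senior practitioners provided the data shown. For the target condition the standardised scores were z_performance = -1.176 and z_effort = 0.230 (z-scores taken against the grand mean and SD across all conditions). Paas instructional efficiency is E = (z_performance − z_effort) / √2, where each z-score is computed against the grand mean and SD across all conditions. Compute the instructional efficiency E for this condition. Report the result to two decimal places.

z_P − z_E = -1.176 − 0.230 = -1.4060.
E = -1.4060 / √2 = -1.4060 / 1.41421 = -0.9942 ≈ -0.99.

-0.99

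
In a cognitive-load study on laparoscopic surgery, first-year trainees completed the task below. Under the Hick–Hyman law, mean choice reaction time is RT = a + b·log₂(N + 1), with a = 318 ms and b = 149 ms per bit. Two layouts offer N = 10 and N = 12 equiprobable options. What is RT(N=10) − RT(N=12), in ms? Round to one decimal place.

-35.9

RT(10) = 318 + 149·log₂(11) = 318 + 149·3.4594 = 833.4506 ms.
RT(12) = 318 + 149·log₂(13) = 318 + 149·3.7004 = 869.3596 ms.
Difference = 833.4506 − 869.3596 = -35.9090 ≈ -35.9 ms.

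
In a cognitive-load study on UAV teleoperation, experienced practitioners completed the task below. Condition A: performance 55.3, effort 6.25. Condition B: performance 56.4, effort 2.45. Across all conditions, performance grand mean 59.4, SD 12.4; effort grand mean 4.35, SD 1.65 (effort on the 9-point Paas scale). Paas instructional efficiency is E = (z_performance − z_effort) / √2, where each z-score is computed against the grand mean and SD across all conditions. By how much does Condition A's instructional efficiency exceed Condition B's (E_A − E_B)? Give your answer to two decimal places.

Condition A: z_P = (55.3 − 59.4)/12.4 = -0.3306; z_E = (6.25 − 4.35)/1.65 = 1.1515; E_A = (-0.3306 − 1.1515)/√2 = -1.0480.
Condition B: z_P = (56.4 − 59.4)/12.4 = -0.2419; z_E = (2.45 − 4.35)/1.65 = -1.1515; E_B = (-0.2419 − (-1.1515))/√2 = 0.6432.
E_A − E_B = -1.0480 − 0.6432 = -1.6912 ≈ -1.69.

-1.69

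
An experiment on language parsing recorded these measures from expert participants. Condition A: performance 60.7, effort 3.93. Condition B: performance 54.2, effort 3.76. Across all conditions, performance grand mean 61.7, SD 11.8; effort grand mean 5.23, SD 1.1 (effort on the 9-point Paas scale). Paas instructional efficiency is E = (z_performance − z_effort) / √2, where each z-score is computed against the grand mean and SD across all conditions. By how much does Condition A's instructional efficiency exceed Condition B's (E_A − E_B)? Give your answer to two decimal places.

0.28

Condition A: z_P = (60.7 − 61.7)/11.8 = -0.0847; z_E = (3.93 − 5.23)/1.1 = -1.1818; E_A = (-0.0847 − (-1.1818))/√2 = 0.7758.
Condition B: z_P = (54.2 − 61.7)/11.8 = -0.6356; z_E = (3.76 − 5.23)/1.1 = -1.3364; E_B = (-0.6356 − (-1.3364))/√2 = 0.4955.
E_A − E_B = 0.7758 − 0.4955 = 0.2803 ≈ 0.28.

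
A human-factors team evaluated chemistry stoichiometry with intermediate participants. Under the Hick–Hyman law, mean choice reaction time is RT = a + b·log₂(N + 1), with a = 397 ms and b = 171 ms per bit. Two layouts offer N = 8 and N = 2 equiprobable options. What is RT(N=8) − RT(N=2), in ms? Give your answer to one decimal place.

RT(8) = 397 + 171·log₂(9) = 397 + 171·3.1699 = 939.0529 ms.
RT(2) = 397 + 171·log₂(3) = 397 + 171·1.5850 = 668.0350 ms.
Difference = 939.0529 − 668.0350 = 271.0179 ≈ 271.0 ms.

271.0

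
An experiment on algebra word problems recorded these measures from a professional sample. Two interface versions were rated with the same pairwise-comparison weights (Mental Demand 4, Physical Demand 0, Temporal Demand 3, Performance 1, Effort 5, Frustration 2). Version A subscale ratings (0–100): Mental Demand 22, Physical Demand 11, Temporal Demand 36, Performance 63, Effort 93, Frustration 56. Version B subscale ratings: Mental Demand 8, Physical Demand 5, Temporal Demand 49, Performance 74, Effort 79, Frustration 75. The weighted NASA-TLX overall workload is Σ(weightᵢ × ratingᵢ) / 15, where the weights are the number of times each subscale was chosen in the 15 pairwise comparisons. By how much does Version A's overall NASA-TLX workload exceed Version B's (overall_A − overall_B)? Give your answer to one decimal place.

2.5

Version A weighted sum = 4·22 + 0·11 + 3·36 + 1·63 + 5·93 + 2·56 = 88 + 0 + 108 + 63 + 465 + 112 = 836; overall_A = 836/15 = 55.7333.
Version B weighted sum = 4·8 + 0·5 + 3·49 + 1·74 + 5·79 + 2·75 = 32 + 0 + 147 + 74 + 395 + 150 = 798; overall_B = 798/15 = 53.2000.
Difference = 55.7333 − 53.2000 = 2.5333 ≈ 2.5.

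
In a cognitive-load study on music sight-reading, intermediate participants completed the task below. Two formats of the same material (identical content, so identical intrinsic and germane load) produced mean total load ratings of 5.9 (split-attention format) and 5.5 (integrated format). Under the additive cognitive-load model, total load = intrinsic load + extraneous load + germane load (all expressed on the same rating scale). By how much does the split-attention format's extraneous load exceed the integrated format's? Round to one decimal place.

Intrinsic and germane load are equal across formats, so the difference in total load equals the difference in extraneous load.
Extraneous-load difference = 5.9 − 5.5 = 0.4.

0.4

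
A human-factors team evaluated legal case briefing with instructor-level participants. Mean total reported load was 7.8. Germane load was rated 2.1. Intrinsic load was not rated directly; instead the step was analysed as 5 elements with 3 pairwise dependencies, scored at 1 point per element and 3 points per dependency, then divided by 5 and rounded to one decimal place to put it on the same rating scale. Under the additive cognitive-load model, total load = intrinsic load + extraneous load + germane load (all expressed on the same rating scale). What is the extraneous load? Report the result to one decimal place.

2.9

Intrinsic (element-interactivity): (5 × 1 + 3 × 3) / 5 = 14 / 5 = 2.8000 → 2.8.
extraneous load = total − intrinsic − germane
             = 7.8 − 2.8 − 2.1 = 2.9.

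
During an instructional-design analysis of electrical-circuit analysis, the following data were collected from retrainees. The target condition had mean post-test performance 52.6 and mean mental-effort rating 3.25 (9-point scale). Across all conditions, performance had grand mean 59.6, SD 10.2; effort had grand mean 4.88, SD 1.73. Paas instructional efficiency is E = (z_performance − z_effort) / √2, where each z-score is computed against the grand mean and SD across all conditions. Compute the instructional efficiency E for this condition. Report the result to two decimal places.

z_performance = (52.6 − 59.6) / 10.2 = -7.0000 / 10.2 = -0.6863.
z_effort = (3.25 − 4.88) / 1.73 = -1.6300 / 1.73 = -0.9422.
z_P − z_E = -0.6863 − (-0.9422) = 0.2559.
E = 0.2559 / √2 = 0.2559 / 1.41421 = 0.1809 ≈ 0.18.

0.18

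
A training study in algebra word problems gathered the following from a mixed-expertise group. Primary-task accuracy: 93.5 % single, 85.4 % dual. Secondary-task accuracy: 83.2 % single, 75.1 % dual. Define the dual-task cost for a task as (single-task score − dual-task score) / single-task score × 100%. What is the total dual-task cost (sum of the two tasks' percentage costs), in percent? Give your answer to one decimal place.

18.4

Primary cost = (93.5 − 85.4) / 93.5 × 100% = 8.6631%.
Secondary cost = (83.2 − 75.1) / 83.2 × 100% = 9.7356%.
Total = 8.6631% + 9.7356% = 18.3987% ≈ 18.4%.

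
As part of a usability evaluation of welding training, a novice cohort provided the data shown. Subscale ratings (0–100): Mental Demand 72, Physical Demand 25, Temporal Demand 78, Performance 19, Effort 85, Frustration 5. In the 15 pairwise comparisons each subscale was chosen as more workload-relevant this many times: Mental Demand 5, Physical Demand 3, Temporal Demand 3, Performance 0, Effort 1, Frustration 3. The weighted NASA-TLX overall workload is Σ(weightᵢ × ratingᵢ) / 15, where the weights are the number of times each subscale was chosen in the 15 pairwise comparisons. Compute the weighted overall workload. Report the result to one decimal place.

The tallies are the weights (they sum to 15).
Weighted sum = 5·72 + 3·25 + 3·78 + 0·19 + 1·85 + 3·5
            = 360 + 75 + 234 + 0 + 85 + 15 = 769.
Overall workload = 769 / 15 = 51.2667 ≈ 51.3.

51.3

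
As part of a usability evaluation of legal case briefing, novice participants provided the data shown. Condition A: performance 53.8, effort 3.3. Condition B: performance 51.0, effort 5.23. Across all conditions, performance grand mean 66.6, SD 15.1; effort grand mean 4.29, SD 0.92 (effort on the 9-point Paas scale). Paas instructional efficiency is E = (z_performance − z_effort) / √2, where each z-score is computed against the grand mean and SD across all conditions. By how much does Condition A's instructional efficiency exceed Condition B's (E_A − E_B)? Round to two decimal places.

Condition A: z_P = (53.8 − 66.6)/15.1 = -0.8477; z_E = (3.3 − 4.29)/0.92 = -1.0761; E_A = (-0.8477 − (-1.0761))/√2 = 0.1615.
Condition B: z_P = (51.0 − 66.6)/15.1 = -1.0331; z_E = (5.23 − 4.29)/0.92 = 1.0217; E_B = (-1.0331 − 1.0217)/√2 = -1.4530.
E_A − E_B = 0.1615 − (-1.4530) = 1.6145 ≈ 1.61.

1.61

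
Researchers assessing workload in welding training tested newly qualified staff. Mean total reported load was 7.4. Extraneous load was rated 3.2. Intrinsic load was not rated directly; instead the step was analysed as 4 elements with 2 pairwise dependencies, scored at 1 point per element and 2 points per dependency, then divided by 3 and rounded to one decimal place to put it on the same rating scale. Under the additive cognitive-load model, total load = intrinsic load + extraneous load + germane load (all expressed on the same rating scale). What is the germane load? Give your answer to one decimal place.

Intrinsic (element-interactivity): (4 × 1 + 2 × 2) / 3 = 8 / 3 = 2.6667 → 2.7.
germane load = total − intrinsic − extraneous
             = 7.4 − 2.7 − 3.2 = 1.5.

1.5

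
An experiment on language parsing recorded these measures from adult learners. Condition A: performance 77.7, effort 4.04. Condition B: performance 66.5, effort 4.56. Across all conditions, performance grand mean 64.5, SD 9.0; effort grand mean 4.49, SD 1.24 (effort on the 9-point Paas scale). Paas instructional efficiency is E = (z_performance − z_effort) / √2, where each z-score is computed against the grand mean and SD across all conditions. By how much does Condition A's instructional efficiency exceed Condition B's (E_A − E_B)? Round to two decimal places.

Condition A: z_P = (77.7 − 64.5)/9.0 = 1.4667; z_E = (4.04 − 4.49)/1.24 = -0.3629; E_A = (1.4667 − (-0.3629))/√2 = 1.2937.
Condition B: z_P = (66.5 − 64.5)/9.0 = 0.2222; z_E = (4.56 − 4.49)/1.24 = 0.0565; E_B = (0.2222 − 0.0565)/√2 = 0.1172.
E_A − E_B = 1.2937 − 0.1172 = 1.1765 ≈ 1.18.

1.18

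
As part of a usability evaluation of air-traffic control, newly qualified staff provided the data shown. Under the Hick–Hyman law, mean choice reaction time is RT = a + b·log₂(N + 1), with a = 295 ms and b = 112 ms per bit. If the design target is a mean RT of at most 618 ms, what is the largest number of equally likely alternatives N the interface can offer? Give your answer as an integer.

Set 295 + 112·log₂(N + 1) ≤ 618.
log₂(N + 1) ≤ (618 − 295) / 112 = 2.8839.
N + 1 ≤ 2^2.8839 = 7.3814.
N ≤ 6.3814, so the largest integer N is 6.

6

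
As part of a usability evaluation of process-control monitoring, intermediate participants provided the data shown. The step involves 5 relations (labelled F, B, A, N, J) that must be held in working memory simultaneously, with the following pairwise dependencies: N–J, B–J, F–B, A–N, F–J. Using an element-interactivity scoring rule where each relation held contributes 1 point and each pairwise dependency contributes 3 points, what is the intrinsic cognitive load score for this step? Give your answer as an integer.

Count of relations held simultaneously: 5.
Count of pairwise dependencies listed: 5.
Element contribution: 5 × 1 = 5.
Interaction contribution: 5 × 3 = 15.
Intrinsic load = 5 + 15 = 20.

20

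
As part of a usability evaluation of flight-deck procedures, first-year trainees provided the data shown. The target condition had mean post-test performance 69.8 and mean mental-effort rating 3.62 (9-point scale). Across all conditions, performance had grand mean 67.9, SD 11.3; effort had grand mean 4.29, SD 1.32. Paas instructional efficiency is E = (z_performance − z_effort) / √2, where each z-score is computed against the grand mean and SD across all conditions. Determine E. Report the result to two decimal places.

z_performance = (69.8 − 67.9) / 11.3 = 1.9000 / 11.3 = 0.1681.
z_effort = (3.62 − 4.29) / 1.32 = -0.6700 / 1.32 = -0.5076.
z_P − z_E = 0.1681 − (-0.5076) = 0.6757.
E = 0.6757 / √2 = 0.6757 / 1.41421 = 0.4778 ≈ 0.48.

0.48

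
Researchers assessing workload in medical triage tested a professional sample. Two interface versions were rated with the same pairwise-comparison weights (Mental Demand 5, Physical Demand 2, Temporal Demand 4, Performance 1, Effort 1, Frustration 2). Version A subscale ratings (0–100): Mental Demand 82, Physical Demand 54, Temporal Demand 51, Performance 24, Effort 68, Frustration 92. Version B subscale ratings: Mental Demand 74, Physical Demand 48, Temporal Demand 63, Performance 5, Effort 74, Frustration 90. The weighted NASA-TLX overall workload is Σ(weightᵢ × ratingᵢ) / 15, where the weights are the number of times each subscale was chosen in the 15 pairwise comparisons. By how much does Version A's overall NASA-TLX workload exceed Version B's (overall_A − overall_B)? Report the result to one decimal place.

1.4

Version A weighted sum = 5·82 + 2·54 + 4·51 + 1·24 + 1·68 + 2·92 = 410 + 108 + 204 + 24 + 68 + 184 = 998; overall_A = 998/15 = 66.5333.
Version B weighted sum = 5·74 + 2·48 + 4·63 + 1·5 + 1·74 + 2·90 = 370 + 96 + 252 + 5 + 74 + 180 = 977; overall_B = 977/15 = 65.1333.
Difference = 66.5333 − 65.1333 = 1.4000 ≈ 1.4.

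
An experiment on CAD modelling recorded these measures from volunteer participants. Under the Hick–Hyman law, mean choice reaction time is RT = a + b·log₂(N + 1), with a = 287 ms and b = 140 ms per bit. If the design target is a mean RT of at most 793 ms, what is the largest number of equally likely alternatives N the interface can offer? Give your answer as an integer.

Set 287 + 140·log₂(N + 1) ≤ 793.
log₂(N + 1) ≤ (793 − 287) / 140 = 3.6143.
N + 1 ≤ 2^3.6143 = 12.2465.
N ≤ 11.2465, so the largest integer N is 11.

11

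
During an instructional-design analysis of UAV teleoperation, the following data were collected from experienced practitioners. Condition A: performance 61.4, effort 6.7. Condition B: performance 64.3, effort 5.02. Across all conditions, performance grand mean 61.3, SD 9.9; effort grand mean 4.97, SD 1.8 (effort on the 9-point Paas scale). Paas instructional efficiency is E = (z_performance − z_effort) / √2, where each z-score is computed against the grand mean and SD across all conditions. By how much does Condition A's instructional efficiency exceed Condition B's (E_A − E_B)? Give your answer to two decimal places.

-0.87

Condition A: z_P = (61.4 − 61.3)/9.9 = 0.0101; z_E = (6.7 − 4.97)/1.8 = 0.9611; E_A = (0.0101 − 0.9611)/√2 = -0.6725.
Condition B: z_P = (64.3 − 61.3)/9.9 = 0.3030; z_E = (5.02 − 4.97)/1.8 = 0.0278; E_B = (0.3030 − 0.0278)/√2 = 0.1946.
E_A − E_B = -0.6725 − 0.1946 = -0.8671 ≈ -0.87.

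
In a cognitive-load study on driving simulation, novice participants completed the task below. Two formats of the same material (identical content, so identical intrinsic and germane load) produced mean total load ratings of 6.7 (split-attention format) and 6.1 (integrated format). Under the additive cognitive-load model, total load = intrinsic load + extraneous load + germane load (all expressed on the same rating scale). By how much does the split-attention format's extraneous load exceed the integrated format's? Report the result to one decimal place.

0.6

Intrinsic and germane load are equal across formats, so the difference in total load equals the difference in extraneous load.
Extraneous-load difference = 6.7 − 6.1 = 0.6.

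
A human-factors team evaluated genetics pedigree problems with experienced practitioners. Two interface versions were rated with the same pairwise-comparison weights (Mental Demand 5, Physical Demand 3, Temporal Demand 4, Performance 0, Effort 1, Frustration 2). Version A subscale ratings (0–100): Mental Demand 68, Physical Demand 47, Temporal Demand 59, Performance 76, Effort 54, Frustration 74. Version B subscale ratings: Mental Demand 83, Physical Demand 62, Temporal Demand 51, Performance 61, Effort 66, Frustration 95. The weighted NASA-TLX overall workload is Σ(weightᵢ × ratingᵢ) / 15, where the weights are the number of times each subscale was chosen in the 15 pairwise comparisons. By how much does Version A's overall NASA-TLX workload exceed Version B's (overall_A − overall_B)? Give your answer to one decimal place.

-9.5

Version A weighted sum = 5·68 + 3·47 + 4·59 + 0·76 + 1·54 + 2·74 = 340 + 141 + 236 + 0 + 54 + 148 = 919; overall_A = 919/15 = 61.2667.
Version B weighted sum = 5·83 + 3·62 + 4·51 + 0·61 + 1·66 + 2·95 = 415 + 186 + 204 + 0 + 66 + 190 = 1061; overall_B = 1061/15 = 70.7333.
Difference = 61.2667 − 70.7333 = -9.4666 ≈ -9.5.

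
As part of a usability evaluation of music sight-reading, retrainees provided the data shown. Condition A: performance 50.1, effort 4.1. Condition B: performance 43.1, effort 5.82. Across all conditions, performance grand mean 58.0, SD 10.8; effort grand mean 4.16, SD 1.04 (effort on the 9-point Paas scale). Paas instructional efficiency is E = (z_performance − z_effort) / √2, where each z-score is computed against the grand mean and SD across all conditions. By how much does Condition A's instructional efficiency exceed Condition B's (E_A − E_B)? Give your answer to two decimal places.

Condition A: z_P = (50.1 − 58.0)/10.8 = -0.7315; z_E = (4.1 − 4.16)/1.04 = -0.0577; E_A = (-0.7315 − (-0.0577))/√2 = -0.4764.
Condition B: z_P = (43.1 − 58.0)/10.8 = -1.3796; z_E = (5.82 − 4.16)/1.04 = 1.5962; E_B = (-1.3796 − 1.5962)/√2 = -2.1042.
E_A − E_B = -0.4764 − (-2.1042) = 1.6278 ≈ 1.63.

1.63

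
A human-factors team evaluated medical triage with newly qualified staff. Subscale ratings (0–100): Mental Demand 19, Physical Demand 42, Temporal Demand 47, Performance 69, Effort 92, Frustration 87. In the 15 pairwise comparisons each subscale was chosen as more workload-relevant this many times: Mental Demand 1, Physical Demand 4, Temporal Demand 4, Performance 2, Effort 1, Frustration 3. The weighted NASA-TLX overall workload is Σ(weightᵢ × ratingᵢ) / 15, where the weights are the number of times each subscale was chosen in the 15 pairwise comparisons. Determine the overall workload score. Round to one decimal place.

57.7

The tallies are the weights (they sum to 15).
Weighted sum = 1·19 + 4·42 + 4·47 + 2·69 + 1·92 + 3·87
            = 19 + 168 + 188 + 138 + 92 + 261 = 866.
Overall workload = 866 / 15 = 57.7333 ≈ 57.7.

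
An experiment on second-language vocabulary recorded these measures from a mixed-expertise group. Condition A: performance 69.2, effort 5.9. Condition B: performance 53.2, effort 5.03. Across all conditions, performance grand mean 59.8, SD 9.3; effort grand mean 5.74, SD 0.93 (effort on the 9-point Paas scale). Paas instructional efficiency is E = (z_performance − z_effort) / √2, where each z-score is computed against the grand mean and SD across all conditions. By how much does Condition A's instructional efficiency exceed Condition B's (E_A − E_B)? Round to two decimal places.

Condition A: z_P = (69.2 − 59.8)/9.3 = 1.0108; z_E = (5.9 − 5.74)/0.93 = 0.1720; E_A = (1.0108 − 0.1720)/√2 = 0.5931.
Condition B: z_P = (53.2 − 59.8)/9.3 = -0.7097; z_E = (5.03 − 5.74)/0.93 = -0.7634; E_B = (-0.7097 − (-0.7634))/√2 = 0.0380.
E_A − E_B = 0.5931 − 0.0380 = 0.5551 ≈ 0.56.

0.56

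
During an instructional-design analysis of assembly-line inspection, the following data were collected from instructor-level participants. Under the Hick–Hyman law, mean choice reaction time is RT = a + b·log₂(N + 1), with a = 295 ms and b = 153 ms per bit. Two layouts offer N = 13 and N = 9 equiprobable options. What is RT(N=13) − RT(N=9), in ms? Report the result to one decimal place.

74.3

RT(13) = 295 + 153·log₂(14) = 295 + 153·3.8074 = 877.5322 ms.
RT(9) = 295 + 153·log₂(10) = 295 + 153·3.3219 = 803.2507 ms.
Difference = 877.5322 − 803.2507 = 74.2815 ≈ 74.3 ms.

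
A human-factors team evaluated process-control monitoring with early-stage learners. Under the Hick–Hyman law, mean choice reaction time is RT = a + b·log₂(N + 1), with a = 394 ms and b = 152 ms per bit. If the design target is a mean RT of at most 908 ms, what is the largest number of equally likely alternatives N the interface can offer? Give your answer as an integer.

9

Set 394 + 152·log₂(N + 1) ≤ 908.
log₂(N + 1) ≤ (908 − 394) / 152 = 3.3816.
N + 1 ≤ 2^3.3816 = 10.4223.
N ≤ 9.4223, so the largest integer N is 9.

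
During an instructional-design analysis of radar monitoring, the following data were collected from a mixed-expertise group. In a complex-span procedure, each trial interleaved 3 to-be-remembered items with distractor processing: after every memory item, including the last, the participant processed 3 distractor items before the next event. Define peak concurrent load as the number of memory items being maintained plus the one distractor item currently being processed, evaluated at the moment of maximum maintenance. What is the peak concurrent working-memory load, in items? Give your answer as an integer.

Maintenance is greatest during the distractor(s) after memory item 3: all 3 memory items are being held.
One distractor item is concurrently being processed.
Peak concurrent load = 3 + 1 = 4 items.

4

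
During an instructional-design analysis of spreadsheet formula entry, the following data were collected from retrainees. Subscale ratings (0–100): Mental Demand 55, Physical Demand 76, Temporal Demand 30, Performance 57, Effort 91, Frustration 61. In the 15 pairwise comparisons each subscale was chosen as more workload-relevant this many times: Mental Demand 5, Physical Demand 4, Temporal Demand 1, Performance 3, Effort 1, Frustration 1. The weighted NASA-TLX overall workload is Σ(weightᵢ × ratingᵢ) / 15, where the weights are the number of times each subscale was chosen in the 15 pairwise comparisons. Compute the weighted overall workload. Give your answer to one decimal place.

62.1

The tallies are the weights (they sum to 15).
Weighted sum = 5·55 + 4·76 + 1·30 + 3·57 + 1·91 + 1·61
            = 275 + 304 + 30 + 171 + 91 + 61 = 932.
Overall workload = 932 / 15 = 62.1333 ≈ 62.1.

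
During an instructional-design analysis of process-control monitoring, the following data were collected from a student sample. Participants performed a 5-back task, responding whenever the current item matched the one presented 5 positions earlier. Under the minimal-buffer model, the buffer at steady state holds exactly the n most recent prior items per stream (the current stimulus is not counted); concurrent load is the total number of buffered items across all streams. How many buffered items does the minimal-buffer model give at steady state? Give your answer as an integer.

5

The buffer holds the 5 most recent prior items.
Steady-state concurrent load = 5 items.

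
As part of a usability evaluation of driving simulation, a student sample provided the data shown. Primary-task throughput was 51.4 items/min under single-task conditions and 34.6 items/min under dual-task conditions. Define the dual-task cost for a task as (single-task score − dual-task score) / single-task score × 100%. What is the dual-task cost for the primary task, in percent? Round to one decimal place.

Cost = (51.4 − 34.6) / 51.4 × 100%
     = 16.8000 / 51.4 × 100% = 32.6848%.
≈ 32.7%.

32.7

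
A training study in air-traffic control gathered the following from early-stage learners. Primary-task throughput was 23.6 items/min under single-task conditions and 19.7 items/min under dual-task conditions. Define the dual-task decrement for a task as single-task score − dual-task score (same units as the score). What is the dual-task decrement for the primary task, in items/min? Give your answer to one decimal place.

Decrement = 23.6 − 19.7 = 3.9000 items/min ≈ 3.9 items/min.

3.9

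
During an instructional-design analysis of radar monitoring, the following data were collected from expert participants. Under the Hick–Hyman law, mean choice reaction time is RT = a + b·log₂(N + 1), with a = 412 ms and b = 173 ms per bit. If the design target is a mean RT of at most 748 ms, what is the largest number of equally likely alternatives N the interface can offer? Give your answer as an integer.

2

Set 412 + 173·log₂(N + 1) ≤ 748.
log₂(N + 1) ≤ (748 − 412) / 173 = 1.9422.
N + 1 ≤ 2^1.9422 = 3.8429.
N ≤ 2.8429, so the largest integer N is 2.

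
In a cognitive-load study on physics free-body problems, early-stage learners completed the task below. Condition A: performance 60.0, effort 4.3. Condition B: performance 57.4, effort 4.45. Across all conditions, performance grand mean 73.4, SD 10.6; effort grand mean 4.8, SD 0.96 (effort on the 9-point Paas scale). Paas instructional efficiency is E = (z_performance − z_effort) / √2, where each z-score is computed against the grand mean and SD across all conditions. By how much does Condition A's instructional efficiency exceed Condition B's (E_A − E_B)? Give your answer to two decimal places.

Condition A: z_P = (60.0 − 73.4)/10.6 = -1.2642; z_E = (4.3 − 4.8)/0.96 = -0.5208; E_A = (-1.2642 − (-0.5208))/√2 = -0.5257.
Condition B: z_P = (57.4 − 73.4)/10.6 = -1.5094; z_E = (4.45 − 4.8)/0.96 = -0.3646; E_B = (-1.5094 − (-0.3646))/√2 = -0.8095.
E_A − E_B = -0.5257 − (-0.8095) = 0.2838 ≈ 0.28.

0.28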